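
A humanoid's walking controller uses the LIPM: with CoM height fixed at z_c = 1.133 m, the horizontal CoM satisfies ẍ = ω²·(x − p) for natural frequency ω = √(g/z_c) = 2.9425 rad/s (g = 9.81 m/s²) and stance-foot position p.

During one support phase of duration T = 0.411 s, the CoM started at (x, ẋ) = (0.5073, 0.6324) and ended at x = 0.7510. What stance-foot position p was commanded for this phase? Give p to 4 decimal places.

ωT = 2.9425·0.411 = 1.209367; cosh(ωT) = 1.824875, sinh(ωT) = 1.526489
x(T) = p + (x₀−p)·cosh(ωT) + (ẋ₀/ω)·sinh(ωT) ⇒ p·(1 − cosh) = x(T) − x₀·cosh − (ẋ₀/ω)·sinh
numerator   = 0.7510 − (0.5073)·1.824875 − (0.6324/2.9425)·1.526489 = -0.502831
denominator = 1 − 1.824875 = -0.824875
p = -0.502831 / -0.824875 = 0.6096

p = 0.6096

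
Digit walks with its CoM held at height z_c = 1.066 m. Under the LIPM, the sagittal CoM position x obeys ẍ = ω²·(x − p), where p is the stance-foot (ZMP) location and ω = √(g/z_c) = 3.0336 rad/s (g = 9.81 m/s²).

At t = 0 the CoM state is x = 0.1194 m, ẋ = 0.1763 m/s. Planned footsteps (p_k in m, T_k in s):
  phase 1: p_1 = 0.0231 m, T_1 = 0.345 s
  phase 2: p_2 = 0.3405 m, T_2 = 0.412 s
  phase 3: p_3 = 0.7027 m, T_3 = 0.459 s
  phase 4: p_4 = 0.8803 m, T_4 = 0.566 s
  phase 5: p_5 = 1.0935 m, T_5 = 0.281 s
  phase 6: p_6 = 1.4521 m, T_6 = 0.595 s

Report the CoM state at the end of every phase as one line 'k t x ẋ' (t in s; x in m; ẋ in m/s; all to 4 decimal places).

1 0.3450 0.2497 0.6467
2 0.7570 0.5105 0.7798
3 1.2160 0.7773 0.5651
4 1.7820 1.0863 0.7824
5 2.0630 1.3309 1.0632
6 2.6580 2.1104 2.2323

phase 1: p=0.0231, T=0.345, ωT=1.046592, cosh=1.599531, sinh=1.248398; start (x,ẋ)=(0.119400, 0.176300) → end (x,ẋ)=(0.249686, 0.646699)
phase 2: p=0.3405, T=0.412, ωT=1.249843, cosh=1.888173, sinh=1.601623; start (x,ẋ)=(0.249686, 0.646699) → end (x,ẋ)=(0.510460, 0.779845)
phase 3: p=0.7027, T=0.459, ωT=1.392422, cosh=2.136530, sinh=1.888057; start (x,ẋ)=(0.510460, 0.779845) → end (x,ẋ)=(0.777335, 0.565087)
phase 4: p=0.8803, T=0.566, ωT=1.717018, cosh=2.873749, sinh=2.694148; start (x,ẋ)=(0.777335, 0.565087) → end (x,ẋ)=(1.086260, 0.782389)
phase 5: p=1.0935, T=0.281, ωT=0.852442, cosh=1.385869, sinh=0.959497; start (x,ẋ)=(1.086260, 0.782389) → end (x,ẋ)=(1.330928, 1.063215)
phase 6: p=1.4521, T=0.595, ωT=1.804992, cosh=3.122199, sinh=2.957724; start (x,ẋ)=(1.330928, 1.063215) → end (x,ẋ)=(2.110398, 2.232346)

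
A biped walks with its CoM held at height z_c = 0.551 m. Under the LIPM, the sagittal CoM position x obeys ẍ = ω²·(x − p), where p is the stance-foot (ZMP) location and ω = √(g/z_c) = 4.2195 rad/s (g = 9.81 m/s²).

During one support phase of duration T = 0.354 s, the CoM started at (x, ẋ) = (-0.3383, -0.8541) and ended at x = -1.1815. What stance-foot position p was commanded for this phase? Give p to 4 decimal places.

ωT = 4.2195·0.354 = 1.493703; cosh(ωT) = 2.339048, sinh(ωT) = 2.114508
x(T) = p + (x₀−p)·cosh(ωT) + (ẋ₀/ω)·sinh(ωT) ⇒ p·(1 − cosh) = x(T) − x₀·cosh − (ẋ₀/ω)·sinh
numerator   = -1.1815 − (-0.3383)·2.339048 − (-0.8541/4.2195)·2.114508 = 0.037813
denominator = 1 − 2.339048 = -1.339048
p = 0.037813 / -1.339048 = -0.0282

p = -0.0282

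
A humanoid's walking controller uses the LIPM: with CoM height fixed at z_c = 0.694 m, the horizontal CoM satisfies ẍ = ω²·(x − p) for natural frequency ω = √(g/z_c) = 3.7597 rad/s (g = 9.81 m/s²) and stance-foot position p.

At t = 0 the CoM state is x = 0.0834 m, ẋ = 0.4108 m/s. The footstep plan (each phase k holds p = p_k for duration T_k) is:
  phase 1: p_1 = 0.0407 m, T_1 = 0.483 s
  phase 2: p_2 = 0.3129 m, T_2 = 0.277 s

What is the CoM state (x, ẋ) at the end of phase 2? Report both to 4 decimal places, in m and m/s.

phase 1: p=0.0407, T=0.483, ωT=1.815935, cosh=3.154754, sinh=2.992068; start (x,ẋ)=(0.083400, 0.410800) → end (x,ẋ)=(0.502333, 1.776317)
phase 2: p=0.3129, T=0.277, ωT=1.041437, cosh=1.593116, sinh=1.240169; start (x,ẋ)=(0.502333, 1.776317) → end (x,ẋ)=(1.200623, 3.713143)

x = 1.2006, ẋ = 3.7131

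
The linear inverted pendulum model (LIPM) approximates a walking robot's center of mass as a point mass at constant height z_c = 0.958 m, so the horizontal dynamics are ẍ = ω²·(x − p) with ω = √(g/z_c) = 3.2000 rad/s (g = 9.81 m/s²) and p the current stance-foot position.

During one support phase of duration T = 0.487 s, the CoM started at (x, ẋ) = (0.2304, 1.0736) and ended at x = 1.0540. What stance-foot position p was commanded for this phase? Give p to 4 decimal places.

p = 0.1886

ωT = 3.2000·0.487 = 1.558400; cosh(ωT) = 2.480843, sinh(ωT) = 2.270370
x(T) = p + (x₀−p)·cosh(ωT) + (ẋ₀/ω)·sinh(ωT) ⇒ p·(1 − cosh) = x(T) − x₀·cosh − (ẋ₀/ω)·sinh
numerator   = 1.0540 − (0.2304)·2.480843 − (1.0736/3.2000)·2.270370 = -0.279295
denominator = 1 − 2.480843 = -1.480843
p = -0.279295 / -1.480843 = 0.1886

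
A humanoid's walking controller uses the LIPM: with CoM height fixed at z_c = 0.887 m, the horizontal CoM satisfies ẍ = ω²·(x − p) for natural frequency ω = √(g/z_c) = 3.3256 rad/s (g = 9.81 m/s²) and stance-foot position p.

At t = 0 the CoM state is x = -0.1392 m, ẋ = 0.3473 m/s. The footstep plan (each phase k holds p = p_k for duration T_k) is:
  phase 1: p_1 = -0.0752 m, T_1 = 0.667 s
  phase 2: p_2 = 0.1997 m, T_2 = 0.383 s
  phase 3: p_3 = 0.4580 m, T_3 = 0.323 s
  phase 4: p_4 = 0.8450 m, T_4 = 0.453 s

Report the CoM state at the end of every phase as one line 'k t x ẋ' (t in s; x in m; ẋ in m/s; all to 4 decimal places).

phase 1: p=-0.0752, T=0.667, ωT=2.218175, cosh=4.649676, sinh=4.540869; start (x,ẋ)=(-0.139200, 0.347300) → end (x,ẋ)=(0.101434, 0.648361)
phase 2: p=0.1997, T=0.383, ωT=1.273705, cosh=1.926931, sinh=1.647138; start (x,ẋ)=(0.101434, 0.648361) → end (x,ẋ)=(0.331475, 0.711074)
phase 3: p=0.4580, T=0.323, ωT=1.074169, cosh=1.634570, sinh=1.292988; start (x,ẋ)=(0.331475, 0.711074) → end (x,ẋ)=(0.527651, 0.618249)
phase 4: p=0.8450, T=0.453, ωT=1.506497, cosh=2.366293, sinh=2.144608; start (x,ẋ)=(0.527651, 0.618249) → end (x,ẋ)=(0.492755, -0.800409)

1 0.6670 0.1014 0.6484
2 1.0500 0.3315 0.7111
3 1.3730 0.5277 0.6182
4 1.8260 0.4928 -0.8004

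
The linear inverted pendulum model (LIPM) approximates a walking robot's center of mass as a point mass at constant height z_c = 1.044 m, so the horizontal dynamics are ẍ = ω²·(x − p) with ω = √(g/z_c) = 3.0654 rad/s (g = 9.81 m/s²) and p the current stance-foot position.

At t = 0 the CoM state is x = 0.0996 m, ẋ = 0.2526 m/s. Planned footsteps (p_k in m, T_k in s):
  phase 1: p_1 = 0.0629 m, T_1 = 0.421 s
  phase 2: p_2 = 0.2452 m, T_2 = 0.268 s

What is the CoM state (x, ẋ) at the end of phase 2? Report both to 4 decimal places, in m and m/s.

x = 0.4873, ẋ = 1.0048

phase 1: p=0.0629, T=0.421, ωT=1.290533, cosh=1.954924, sinh=1.679800; start (x,ẋ)=(0.099600, 0.252600) → end (x,ẋ)=(0.273067, 0.682792)
phase 2: p=0.2452, T=0.268, ωT=0.821527, cosh=1.356865, sinh=0.917105; start (x,ẋ)=(0.273067, 0.682792) → end (x,ẋ)=(0.487290, 1.004799)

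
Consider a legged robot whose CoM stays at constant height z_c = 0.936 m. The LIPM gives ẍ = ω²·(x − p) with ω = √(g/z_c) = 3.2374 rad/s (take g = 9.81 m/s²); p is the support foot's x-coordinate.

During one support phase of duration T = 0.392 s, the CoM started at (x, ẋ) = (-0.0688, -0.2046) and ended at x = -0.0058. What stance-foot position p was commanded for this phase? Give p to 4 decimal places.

ωT = 3.2374·0.392 = 1.269061; cosh(ωT) = 1.919303, sinh(ωT) = 1.638207
x(T) = p + (x₀−p)·cosh(ωT) + (ẋ₀/ω)·sinh(ωT) ⇒ p·(1 − cosh) = x(T) − x₀·cosh − (ẋ₀/ω)·sinh
numerator   = -0.0058 − (-0.0688)·1.919303 − (-0.2046/3.2374)·1.638207 = 0.229781
denominator = 1 − 1.919303 = -0.919303
p = 0.229781 / -0.919303 = -0.2500

p = -0.2500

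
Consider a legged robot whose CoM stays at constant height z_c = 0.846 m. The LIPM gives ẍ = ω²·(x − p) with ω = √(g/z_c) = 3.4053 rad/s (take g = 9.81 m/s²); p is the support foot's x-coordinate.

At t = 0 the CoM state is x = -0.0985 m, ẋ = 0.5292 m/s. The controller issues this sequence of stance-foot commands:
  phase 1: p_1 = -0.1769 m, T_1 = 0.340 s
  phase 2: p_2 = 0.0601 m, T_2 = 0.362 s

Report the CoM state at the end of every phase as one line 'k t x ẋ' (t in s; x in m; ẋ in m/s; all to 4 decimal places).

1 0.3400 0.1831 1.3083
2 0.7020 0.8920 3.0921

phase 1: p=-0.1769, T=0.340, ωT=1.157802, cosh=1.748553, sinh=1.434377; start (x,ẋ)=(-0.098500, 0.529200) → end (x,ẋ)=(0.183096, 1.308278)
phase 2: p=0.0601, T=0.362, ωT=1.232719, cosh=1.861021, sinh=1.569522; start (x,ẋ)=(0.183096, 1.308278) → end (x,ẋ)=(0.891990, 3.092106)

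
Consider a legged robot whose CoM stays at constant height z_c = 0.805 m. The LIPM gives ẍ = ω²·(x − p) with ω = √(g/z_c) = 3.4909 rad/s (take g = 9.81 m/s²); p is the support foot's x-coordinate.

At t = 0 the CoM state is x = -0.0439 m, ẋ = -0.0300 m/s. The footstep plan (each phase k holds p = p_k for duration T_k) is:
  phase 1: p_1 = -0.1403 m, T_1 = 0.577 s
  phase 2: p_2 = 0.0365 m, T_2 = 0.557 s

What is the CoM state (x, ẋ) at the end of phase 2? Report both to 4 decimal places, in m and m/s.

x = 1.7070, ẋ = 5.9128

phase 1: p=-0.1403, T=0.577, ωT=2.014249, cosh=3.814260, sinh=3.680839; start (x,ẋ)=(-0.043900, -0.030000) → end (x,ẋ)=(0.195762, 1.124258)
phase 2: p=0.0365, T=0.557, ωT=1.944431, cosh=3.566362, sinh=3.423294; start (x,ẋ)=(0.195762, 1.124258) → end (x,ẋ)=(1.706973, 5.912757)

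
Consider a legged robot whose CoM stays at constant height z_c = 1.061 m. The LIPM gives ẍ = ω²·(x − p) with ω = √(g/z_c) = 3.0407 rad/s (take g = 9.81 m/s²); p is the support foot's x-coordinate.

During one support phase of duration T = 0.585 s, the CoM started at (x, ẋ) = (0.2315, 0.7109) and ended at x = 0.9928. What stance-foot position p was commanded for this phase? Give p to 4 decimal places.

ωT = 3.0407·0.585 = 1.778809; cosh(ωT) = 3.045820, sinh(ωT) = 2.876981
x(T) = p + (x₀−p)·cosh(ωT) + (ẋ₀/ω)·sinh(ωT) ⇒ p·(1 − cosh) = x(T) − x₀·cosh − (ẋ₀/ω)·sinh
numerator   = 0.9928 − (0.2315)·3.045820 − (0.7109/3.0407)·2.876981 = -0.384931
denominator = 1 − 3.045820 = -2.045820
p = -0.384931 / -2.045820 = 0.1882

p = 0.1882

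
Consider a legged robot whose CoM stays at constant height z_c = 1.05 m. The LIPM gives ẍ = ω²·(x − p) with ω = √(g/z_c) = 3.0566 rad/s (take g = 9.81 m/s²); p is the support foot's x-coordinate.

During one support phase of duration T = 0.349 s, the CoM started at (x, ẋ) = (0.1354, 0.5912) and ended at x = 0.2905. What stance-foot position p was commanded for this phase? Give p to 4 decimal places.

p = 0.2836

ωT = 3.0566·0.349 = 1.066753; cosh(ωT) = 1.625027, sinh(ωT) = 1.280903
x(T) = p + (x₀−p)·cosh(ωT) + (ẋ₀/ω)·sinh(ωT) ⇒ p·(1 − cosh) = x(T) − x₀·cosh − (ẋ₀/ω)·sinh
numerator   = 0.2905 − (0.1354)·1.625027 − (0.5912/3.0566)·1.280903 = -0.177278
denominator = 1 − 1.625027 = -0.625027
p = -0.177278 / -0.625027 = 0.2836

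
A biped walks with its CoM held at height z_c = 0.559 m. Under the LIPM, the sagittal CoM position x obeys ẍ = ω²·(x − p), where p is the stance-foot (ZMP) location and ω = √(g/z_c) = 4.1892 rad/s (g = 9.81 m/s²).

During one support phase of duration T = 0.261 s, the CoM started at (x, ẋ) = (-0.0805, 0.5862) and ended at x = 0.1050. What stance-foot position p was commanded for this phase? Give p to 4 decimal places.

ωT = 4.1892·0.261 = 1.093381; cosh(ωT) = 1.659715, sinh(ωT) = 1.324633
x(T) = p + (x₀−p)·cosh(ωT) + (ẋ₀/ω)·sinh(ωT) ⇒ p·(1 − cosh) = x(T) − x₀·cosh − (ẋ₀/ω)·sinh
numerator   = 0.1050 − (-0.0805)·1.659715 − (0.5862/4.1892)·1.324633 = 0.053249
denominator = 1 − 1.659715 = -0.659715
p = 0.053249 / -0.659715 = -0.0807

p = -0.0807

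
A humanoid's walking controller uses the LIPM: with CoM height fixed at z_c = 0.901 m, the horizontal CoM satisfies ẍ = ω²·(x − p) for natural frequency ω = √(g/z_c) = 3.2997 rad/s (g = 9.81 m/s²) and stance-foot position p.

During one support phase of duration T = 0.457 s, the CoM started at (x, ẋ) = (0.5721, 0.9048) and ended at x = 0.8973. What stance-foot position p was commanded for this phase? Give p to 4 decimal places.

ωT = 3.2997·0.457 = 1.507963; cosh(ωT) = 2.369440, sinh(ωT) = 2.148079
x(T) = p + (x₀−p)·cosh(ωT) + (ẋ₀/ω)·sinh(ωT) ⇒ p·(1 − cosh) = x(T) − x₀·cosh − (ẋ₀/ω)·sinh
numerator   = 0.8973 − (0.5721)·2.369440 − (0.9048/3.2997)·2.148079 = -1.047274
denominator = 1 − 2.369440 = -1.369440
p = -1.047274 / -1.369440 = 0.7647

p = 0.7647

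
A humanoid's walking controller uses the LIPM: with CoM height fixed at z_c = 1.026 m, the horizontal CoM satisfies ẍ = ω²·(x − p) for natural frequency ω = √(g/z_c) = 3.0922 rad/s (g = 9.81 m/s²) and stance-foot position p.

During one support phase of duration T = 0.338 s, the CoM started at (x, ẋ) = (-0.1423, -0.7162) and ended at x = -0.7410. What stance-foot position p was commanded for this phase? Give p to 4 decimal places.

ωT = 3.0922·0.338 = 1.045164; cosh(ωT) = 1.597749, sinh(ωT) = 1.246115
x(T) = p + (x₀−p)·cosh(ωT) + (ẋ₀/ω)·sinh(ωT) ⇒ p·(1 − cosh) = x(T) − x₀·cosh − (ẋ₀/ω)·sinh
numerator   = -0.7410 − (-0.1423)·1.597749 − (-0.7162/3.0922)·1.246115 = -0.225021
denominator = 1 − 1.597749 = -0.597749
p = -0.225021 / -0.597749 = 0.3764

p = 0.3764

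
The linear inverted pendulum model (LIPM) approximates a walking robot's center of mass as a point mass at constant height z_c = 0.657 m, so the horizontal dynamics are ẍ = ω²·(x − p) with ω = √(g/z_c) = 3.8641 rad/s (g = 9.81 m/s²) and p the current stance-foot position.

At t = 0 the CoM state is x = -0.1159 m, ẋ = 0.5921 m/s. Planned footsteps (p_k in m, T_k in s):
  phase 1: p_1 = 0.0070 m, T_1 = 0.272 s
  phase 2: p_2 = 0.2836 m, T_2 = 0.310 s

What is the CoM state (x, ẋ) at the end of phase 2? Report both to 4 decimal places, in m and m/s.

x = -0.0872, ẋ = -0.9975

phase 1: p=0.0070, T=0.272, ωT=1.051035, cosh=1.605093, sinh=1.255518; start (x,ẋ)=(-0.115900, 0.592100) → end (x,ẋ)=(0.002118, 0.354133)
phase 2: p=0.2836, T=0.310, ωT=1.197871, cosh=1.807446, sinh=1.505610; start (x,ẋ)=(0.002118, 0.354133) → end (x,ẋ)=(-0.087178, -0.997536)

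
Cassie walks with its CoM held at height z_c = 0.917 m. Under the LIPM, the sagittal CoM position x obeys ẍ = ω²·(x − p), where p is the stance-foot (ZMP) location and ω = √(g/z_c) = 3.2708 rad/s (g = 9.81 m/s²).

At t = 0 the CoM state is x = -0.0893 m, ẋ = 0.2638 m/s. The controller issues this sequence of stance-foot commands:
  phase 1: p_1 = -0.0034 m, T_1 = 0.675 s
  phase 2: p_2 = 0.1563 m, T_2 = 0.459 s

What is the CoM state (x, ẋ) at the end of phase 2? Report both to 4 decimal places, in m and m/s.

x = -0.3289, ẋ = -1.4574

phase 1: p=-0.0034, T=0.675, ωT=2.207790, cosh=4.602768, sinh=4.492825; start (x,ẋ)=(-0.089300, 0.263800) → end (x,ẋ)=(-0.036418, -0.048102)
phase 2: p=0.1563, T=0.459, ωT=1.501297, cosh=2.355174, sinh=2.132333; start (x,ẋ)=(-0.036418, -0.048102) → end (x,ẋ)=(-0.328943, -1.457385)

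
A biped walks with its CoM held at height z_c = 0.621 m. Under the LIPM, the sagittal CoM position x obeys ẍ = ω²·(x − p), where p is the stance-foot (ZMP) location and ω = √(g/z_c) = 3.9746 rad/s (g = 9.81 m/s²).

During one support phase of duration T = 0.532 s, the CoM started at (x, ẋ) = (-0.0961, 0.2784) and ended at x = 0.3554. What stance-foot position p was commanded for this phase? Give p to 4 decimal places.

p = -0.1478

ωT = 3.9746·0.532 = 2.114487; cosh(ωT) = 4.203016, sinh(ωT) = 4.082320
x(T) = p + (x₀−p)·cosh(ωT) + (ẋ₀/ω)·sinh(ωT) ⇒ p·(1 − cosh) = x(T) − x₀·cosh − (ẋ₀/ω)·sinh
numerator   = 0.3554 − (-0.0961)·4.203016 − (0.2784/3.9746)·4.082320 = 0.473365
denominator = 1 − 4.203016 = -3.203016
p = 0.473365 / -3.203016 = -0.1478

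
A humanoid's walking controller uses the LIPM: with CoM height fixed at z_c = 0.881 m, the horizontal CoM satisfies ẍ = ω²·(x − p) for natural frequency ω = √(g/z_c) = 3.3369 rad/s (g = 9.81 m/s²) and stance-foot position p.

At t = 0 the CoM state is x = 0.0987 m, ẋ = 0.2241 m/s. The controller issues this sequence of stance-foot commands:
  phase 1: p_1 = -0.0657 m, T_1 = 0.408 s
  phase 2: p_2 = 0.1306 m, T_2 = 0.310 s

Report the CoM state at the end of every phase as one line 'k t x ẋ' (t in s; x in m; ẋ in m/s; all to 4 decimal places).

phase 1: p=-0.0657, T=0.408, ωT=1.361455, cosh=2.079077, sinh=1.822790; start (x,ẋ)=(0.098700, 0.224100) → end (x,ẋ)=(0.398515, 1.465879)
phase 2: p=0.1306, T=0.310, ωT=1.034439, cosh=1.584477, sinh=1.229051; start (x,ẋ)=(0.398515, 1.465879) → end (x,ẋ)=(1.095020, 3.421431)

1 0.4080 0.3985 1.4659
2 0.7180 1.0950 3.4214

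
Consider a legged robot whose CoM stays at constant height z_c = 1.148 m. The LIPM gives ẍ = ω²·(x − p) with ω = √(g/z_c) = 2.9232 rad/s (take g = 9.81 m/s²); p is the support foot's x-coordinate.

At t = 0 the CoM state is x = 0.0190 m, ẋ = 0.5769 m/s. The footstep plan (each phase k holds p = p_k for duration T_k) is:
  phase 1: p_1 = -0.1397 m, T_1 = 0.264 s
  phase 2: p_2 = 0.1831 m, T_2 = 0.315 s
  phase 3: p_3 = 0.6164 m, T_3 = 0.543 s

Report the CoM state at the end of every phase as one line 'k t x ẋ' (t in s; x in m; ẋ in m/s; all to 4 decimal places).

phase 1: p=-0.1397, T=0.264, ωT=0.771725, cosh=1.312855, sinh=0.850640; start (x,ẋ)=(0.019000, 0.576900) → end (x,ẋ)=(0.236526, 1.152008)
phase 2: p=0.1831, T=0.315, ωT=0.920808, cosh=1.454758, sinh=1.056561; start (x,ẋ)=(0.236526, 1.152008) → end (x,ẋ)=(0.677203, 1.840900)
phase 3: p=0.6164, T=0.543, ωT=1.587298, cosh=2.547496, sinh=2.343019; start (x,ẋ)=(0.677203, 1.840900) → end (x,ẋ)=(2.246823, 5.106132)

1 0.2640 0.2365 1.1520
2 0.5790 0.6772 1.8409
3 1.1220 2.2468 5.1061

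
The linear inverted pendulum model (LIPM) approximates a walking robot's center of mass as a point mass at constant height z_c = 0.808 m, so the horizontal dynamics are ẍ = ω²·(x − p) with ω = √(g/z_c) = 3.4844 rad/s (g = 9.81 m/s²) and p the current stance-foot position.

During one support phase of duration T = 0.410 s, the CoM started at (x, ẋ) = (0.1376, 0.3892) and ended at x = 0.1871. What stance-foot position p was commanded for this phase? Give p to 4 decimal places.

p = 0.2787

ωT = 3.4844·0.410 = 1.428604; cosh(ωT) = 2.206257, sinh(ωT) = 1.966613
x(T) = p + (x₀−p)·cosh(ωT) + (ẋ₀/ω)·sinh(ωT) ⇒ p·(1 − cosh) = x(T) − x₀·cosh − (ẋ₀/ω)·sinh
numerator   = 0.1871 − (0.1376)·2.206257 − (0.3892/3.4844)·1.966613 = -0.336147
denominator = 1 − 2.206257 = -1.206257
p = -0.336147 / -1.206257 = 0.2787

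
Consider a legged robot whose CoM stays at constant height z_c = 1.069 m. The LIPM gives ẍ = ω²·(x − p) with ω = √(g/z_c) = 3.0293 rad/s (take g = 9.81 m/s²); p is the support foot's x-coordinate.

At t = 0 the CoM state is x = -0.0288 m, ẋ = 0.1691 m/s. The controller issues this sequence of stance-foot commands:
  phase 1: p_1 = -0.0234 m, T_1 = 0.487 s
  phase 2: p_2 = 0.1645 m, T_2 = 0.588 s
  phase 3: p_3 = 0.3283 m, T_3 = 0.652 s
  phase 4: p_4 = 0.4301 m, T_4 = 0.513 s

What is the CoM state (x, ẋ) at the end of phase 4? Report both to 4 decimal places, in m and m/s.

phase 1: p=-0.0234, T=0.487, ωT=1.475269, cosh=2.300465, sinh=2.071748; start (x,ẋ)=(-0.028800, 0.169100) → end (x,ẋ)=(0.079825, 0.355118)
phase 2: p=0.1645, T=0.588, ωT=1.781228, cosh=3.052788, sinh=2.884357; start (x,ẋ)=(0.079825, 0.355118) → end (x,ẋ)=(0.244134, 0.344251)
phase 3: p=0.3283, T=0.652, ωT=1.975104, cosh=3.673057, sinh=3.534310; start (x,ẋ)=(0.244134, 0.344251) → end (x,ẋ)=(0.420793, 0.363329)
phase 4: p=0.4301, T=0.513, ωT=1.554031, cosh=2.470947, sinh=2.259553; start (x,ẋ)=(0.420793, 0.363329) → end (x,ẋ)=(0.678111, 0.834064)

x = 0.6781, ẋ = 0.8341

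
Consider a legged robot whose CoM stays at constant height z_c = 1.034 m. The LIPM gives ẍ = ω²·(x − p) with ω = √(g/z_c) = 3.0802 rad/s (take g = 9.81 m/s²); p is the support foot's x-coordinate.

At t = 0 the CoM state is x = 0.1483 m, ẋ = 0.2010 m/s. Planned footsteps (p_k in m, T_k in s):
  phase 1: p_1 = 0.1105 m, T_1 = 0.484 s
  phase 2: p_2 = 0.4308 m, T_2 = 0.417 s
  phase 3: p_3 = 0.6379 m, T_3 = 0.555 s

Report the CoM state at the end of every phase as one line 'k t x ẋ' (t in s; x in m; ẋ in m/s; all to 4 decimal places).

1 0.4840 0.3362 0.7143
2 0.9010 0.6337 0.9033
3 1.4560 1.4097 2.5431

phase 1: p=0.1105, T=0.484, ωT=1.490817, cosh=2.332955, sinh=2.107766; start (x,ẋ)=(0.148300, 0.201000) → end (x,ẋ)=(0.336229, 0.714334)
phase 2: p=0.4308, T=0.417, ωT=1.284443, cosh=1.944731, sinh=1.667926; start (x,ẋ)=(0.336229, 0.714334) → end (x,ẋ)=(0.633697, 0.903325)
phase 3: p=0.6379, T=0.555, ωT=1.709511, cosh=2.853606, sinh=2.672652; start (x,ẋ)=(0.633697, 0.903325) → end (x,ẋ)=(1.409710, 2.543131)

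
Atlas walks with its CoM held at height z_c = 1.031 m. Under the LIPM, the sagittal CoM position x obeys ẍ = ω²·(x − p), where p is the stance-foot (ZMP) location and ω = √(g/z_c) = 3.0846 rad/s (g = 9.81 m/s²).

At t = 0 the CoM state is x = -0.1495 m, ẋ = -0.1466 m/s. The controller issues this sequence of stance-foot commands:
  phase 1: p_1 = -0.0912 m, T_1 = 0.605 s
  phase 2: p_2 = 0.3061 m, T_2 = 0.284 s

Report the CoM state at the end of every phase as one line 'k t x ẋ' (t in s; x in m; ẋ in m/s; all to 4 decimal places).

1 0.6050 -0.4340 -1.0524
2 0.8890 -1.0753 -3.7485

phase 1: p=-0.0912, T=0.605, ωT=1.866183, cosh=3.309145, sinh=3.154432; start (x,ẋ)=(-0.149500, -0.146600) → end (x,ẋ)=(-0.434042, -1.052389)
phase 2: p=0.3061, T=0.284, ωT=0.876026, cosh=1.408887, sinh=0.992452; start (x,ẋ)=(-0.434042, -1.052389) → end (x,ẋ)=(-1.075276, -3.748507)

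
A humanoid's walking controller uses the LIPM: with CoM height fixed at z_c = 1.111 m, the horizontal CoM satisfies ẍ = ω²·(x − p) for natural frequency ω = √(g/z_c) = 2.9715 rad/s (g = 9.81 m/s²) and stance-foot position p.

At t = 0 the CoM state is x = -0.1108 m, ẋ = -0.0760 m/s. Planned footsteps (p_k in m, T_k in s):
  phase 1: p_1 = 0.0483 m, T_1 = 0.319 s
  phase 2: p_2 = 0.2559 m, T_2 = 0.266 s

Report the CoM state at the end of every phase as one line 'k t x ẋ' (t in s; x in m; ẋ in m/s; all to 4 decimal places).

1 0.3190 -0.2158 -0.6311
2 0.5850 -0.5569 -2.0657

phase 1: p=0.0483, T=0.319, ωT=0.947908, cosh=1.483929, sinh=1.096378; start (x,ẋ)=(-0.110800, -0.076000) → end (x,ẋ)=(-0.215834, -0.631109)
phase 2: p=0.2559, T=0.266, ωT=0.790419, cosh=1.328987, sinh=0.875333; start (x,ẋ)=(-0.215834, -0.631109) → end (x,ẋ)=(-0.556938, -2.065740)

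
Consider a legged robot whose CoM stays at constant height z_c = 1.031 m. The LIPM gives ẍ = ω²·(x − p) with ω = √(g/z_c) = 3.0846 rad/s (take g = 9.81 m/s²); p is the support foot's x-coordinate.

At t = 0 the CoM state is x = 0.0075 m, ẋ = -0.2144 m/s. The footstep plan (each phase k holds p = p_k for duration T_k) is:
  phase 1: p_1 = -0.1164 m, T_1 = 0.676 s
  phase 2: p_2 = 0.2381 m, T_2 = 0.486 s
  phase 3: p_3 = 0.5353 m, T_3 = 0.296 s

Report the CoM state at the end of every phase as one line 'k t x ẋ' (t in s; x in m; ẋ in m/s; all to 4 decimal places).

1 0.6760 0.1144 0.6379
2 1.1620 0.3874 0.6881
3 1.4580 0.5545 0.5184

phase 1: p=-0.1164, T=0.676, ωT=2.085190, cosh=4.085200, sinh=3.960917; start (x,ẋ)=(0.007500, -0.214400) → end (x,ẋ)=(0.114447, 0.637924)
phase 2: p=0.2381, T=0.486, ωT=1.499116, cosh=2.350527, sinh=2.127200; start (x,ẋ)=(0.114447, 0.637924) → end (x,ẋ)=(0.387374, 0.688098)
phase 3: p=0.5353, T=0.296, ωT=0.913042, cosh=1.446596, sinh=1.045294; start (x,ẋ)=(0.387374, 0.688098) → end (x,ẋ)=(0.554490, 0.518439)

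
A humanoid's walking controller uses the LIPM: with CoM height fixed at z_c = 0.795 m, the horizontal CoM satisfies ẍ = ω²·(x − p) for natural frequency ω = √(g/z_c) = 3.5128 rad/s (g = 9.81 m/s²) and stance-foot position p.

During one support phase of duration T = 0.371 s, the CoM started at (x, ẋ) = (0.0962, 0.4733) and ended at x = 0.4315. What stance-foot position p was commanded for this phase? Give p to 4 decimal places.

ωT = 3.5128·0.371 = 1.303249; cosh(ωT) = 1.976442, sinh(ωT) = 1.704795
x(T) = p + (x₀−p)·cosh(ωT) + (ẋ₀/ω)·sinh(ωT) ⇒ p·(1 − cosh) = x(T) − x₀·cosh − (ẋ₀/ω)·sinh
numerator   = 0.4315 − (0.0962)·1.976442 − (0.4733/3.5128)·1.704795 = 0.011669
denominator = 1 − 1.976442 = -0.976442
p = 0.011669 / -0.976442 = -0.0120

p = -0.0120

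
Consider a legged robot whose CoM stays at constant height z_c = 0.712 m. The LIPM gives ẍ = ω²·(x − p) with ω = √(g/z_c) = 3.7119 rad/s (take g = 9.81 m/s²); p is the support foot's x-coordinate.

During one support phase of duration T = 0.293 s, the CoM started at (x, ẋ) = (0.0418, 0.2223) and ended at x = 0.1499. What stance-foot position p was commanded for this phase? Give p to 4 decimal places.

p = -0.0032

ωT = 3.7119·0.293 = 1.087587; cosh(ωT) = 1.652067, sinh(ωT) = 1.315038
x(T) = p + (x₀−p)·cosh(ωT) + (ẋ₀/ω)·sinh(ωT) ⇒ p·(1 − cosh) = x(T) − x₀·cosh − (ẋ₀/ω)·sinh
numerator   = 0.1499 − (0.0418)·1.652067 − (0.2223/3.7119)·1.315038 = 0.002088
denominator = 1 − 1.652067 = -0.652067
p = 0.002088 / -0.652067 = -0.0032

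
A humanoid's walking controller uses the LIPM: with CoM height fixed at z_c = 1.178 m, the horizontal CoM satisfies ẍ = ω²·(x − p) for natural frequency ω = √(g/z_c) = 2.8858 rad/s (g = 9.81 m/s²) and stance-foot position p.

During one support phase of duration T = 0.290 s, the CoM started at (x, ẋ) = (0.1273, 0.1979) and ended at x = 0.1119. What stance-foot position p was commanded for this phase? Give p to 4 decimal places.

ωT = 2.8858·0.290 = 0.836882; cosh(ωT) = 1.371107, sinh(ωT) = 0.938049
x(T) = p + (x₀−p)·cosh(ωT) + (ẋ₀/ω)·sinh(ωT) ⇒ p·(1 − cosh) = x(T) − x₀·cosh − (ẋ₀/ω)·sinh
numerator   = 0.1119 − (0.1273)·1.371107 − (0.1979/2.8858)·0.938049 = -0.126971
denominator = 1 − 1.371107 = -0.371107
p = -0.126971 / -0.371107 = 0.3421

p = 0.3421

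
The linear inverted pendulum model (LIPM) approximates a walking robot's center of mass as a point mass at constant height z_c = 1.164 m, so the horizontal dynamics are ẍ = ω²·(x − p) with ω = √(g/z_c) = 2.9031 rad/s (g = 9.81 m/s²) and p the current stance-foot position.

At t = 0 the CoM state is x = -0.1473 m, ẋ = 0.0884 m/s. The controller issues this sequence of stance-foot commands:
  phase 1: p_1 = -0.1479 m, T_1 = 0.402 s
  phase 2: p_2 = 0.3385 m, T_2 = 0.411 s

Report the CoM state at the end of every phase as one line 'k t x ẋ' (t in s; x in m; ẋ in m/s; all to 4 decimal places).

phase 1: p=-0.1479, T=0.402, ωT=1.167046, cosh=1.761887, sinh=1.450602; start (x,ẋ)=(-0.147300, 0.088400) → end (x,ẋ)=(-0.102672, 0.158278)
phase 2: p=0.3385, T=0.411, ωT=1.193174, cosh=1.800394, sinh=1.497137; start (x,ẋ)=(-0.102672, 0.158278) → end (x,ẋ)=(-0.374159, -1.632520)

1 0.4020 -0.1027 0.1583
2 0.8130 -0.3742 -1.6325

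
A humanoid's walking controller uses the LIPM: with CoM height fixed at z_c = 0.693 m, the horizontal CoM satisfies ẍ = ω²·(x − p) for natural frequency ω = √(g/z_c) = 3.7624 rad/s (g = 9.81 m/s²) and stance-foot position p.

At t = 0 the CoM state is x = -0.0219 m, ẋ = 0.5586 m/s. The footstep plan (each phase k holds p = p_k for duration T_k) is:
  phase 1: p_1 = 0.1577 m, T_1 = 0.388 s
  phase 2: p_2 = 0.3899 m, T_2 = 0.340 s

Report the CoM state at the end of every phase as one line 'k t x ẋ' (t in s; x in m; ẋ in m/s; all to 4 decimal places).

1 0.3880 0.0526 -0.1088
2 0.7280 -0.3111 -2.3145

phase 1: p=0.1577, T=0.388, ωT=1.459811, cosh=2.268713, sinh=2.036433; start (x,ẋ)=(-0.021900, 0.558600) → end (x,ẋ)=(0.052586, -0.108770)
phase 2: p=0.3899, T=0.340, ωT=1.279216, cosh=1.936038, sinh=1.657783; start (x,ẋ)=(0.052586, -0.108770) → end (x,ẋ)=(-0.311078, -2.314489)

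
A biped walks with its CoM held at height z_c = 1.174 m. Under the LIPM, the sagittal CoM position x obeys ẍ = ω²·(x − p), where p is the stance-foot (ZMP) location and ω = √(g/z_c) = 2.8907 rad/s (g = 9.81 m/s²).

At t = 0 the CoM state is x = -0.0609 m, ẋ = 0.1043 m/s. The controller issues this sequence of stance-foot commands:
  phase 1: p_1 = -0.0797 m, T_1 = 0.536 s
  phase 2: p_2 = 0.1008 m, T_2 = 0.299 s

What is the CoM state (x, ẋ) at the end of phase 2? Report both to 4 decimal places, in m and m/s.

phase 1: p=-0.0797, T=0.536, ωT=1.549415, cosh=2.460544, sinh=2.248172; start (x,ẋ)=(-0.060900, 0.104300) → end (x,ẋ)=(0.047675, 0.378812)
phase 2: p=0.1008, T=0.299, ωT=0.864319, cosh=1.397364, sinh=0.976026; start (x,ẋ)=(0.047675, 0.378812) → end (x,ẋ)=(0.154468, 0.379452)

x = 0.1545, ẋ = 0.3795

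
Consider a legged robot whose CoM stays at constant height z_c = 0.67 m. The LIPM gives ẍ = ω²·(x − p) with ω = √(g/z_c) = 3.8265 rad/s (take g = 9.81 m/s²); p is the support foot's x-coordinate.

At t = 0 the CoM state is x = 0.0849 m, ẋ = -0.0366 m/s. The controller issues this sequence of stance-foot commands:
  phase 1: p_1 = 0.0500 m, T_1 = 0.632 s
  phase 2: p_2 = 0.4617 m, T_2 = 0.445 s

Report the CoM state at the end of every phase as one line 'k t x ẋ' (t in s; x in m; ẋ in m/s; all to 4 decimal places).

1 0.6320 0.1942 0.5366
2 1.0770 0.0753 -1.1944

phase 1: p=0.0500, T=0.632, ωT=2.418348, cosh=5.658183, sinh=5.569114; start (x,ẋ)=(0.084900, -0.036600) → end (x,ẋ)=(0.194203, 0.536637)
phase 2: p=0.4617, T=0.445, ωT=1.702792, cosh=2.835714, sinh=2.653540; start (x,ẋ)=(0.194203, 0.536637) → end (x,ẋ)=(0.075292, -1.194357)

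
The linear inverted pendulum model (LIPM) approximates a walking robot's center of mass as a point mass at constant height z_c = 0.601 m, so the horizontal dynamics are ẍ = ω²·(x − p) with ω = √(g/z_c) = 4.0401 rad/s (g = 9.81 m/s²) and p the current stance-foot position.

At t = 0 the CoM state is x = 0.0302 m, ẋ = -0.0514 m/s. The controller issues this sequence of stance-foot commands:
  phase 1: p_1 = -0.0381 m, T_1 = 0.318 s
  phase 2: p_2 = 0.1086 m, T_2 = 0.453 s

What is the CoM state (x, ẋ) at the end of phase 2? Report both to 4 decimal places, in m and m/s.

phase 1: p=-0.0381, T=0.318, ωT=1.284752, cosh=1.945245, sinh=1.668526; start (x,ẋ)=(0.030200, -0.051400) → end (x,ẋ)=(0.073532, 0.360425)
phase 2: p=0.1086, T=0.453, ωT=1.830165, cosh=3.197652, sinh=3.037265; start (x,ẋ)=(0.073532, 0.360425) → end (x,ẋ)=(0.267427, 0.722207)

x = 0.2674, ẋ = 0.7222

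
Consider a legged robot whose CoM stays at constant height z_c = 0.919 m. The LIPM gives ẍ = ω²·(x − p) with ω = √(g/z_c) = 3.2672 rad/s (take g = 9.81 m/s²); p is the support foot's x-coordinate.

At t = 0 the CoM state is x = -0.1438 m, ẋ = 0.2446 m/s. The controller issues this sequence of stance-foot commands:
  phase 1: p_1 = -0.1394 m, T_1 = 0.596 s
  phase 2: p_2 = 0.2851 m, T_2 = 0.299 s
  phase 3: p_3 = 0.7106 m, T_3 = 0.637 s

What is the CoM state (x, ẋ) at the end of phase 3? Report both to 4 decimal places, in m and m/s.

x = -0.2923, ẋ = -3.0364

phase 1: p=-0.1394, T=0.596, ωT=1.947251, cosh=3.576030, sinh=3.433364; start (x,ẋ)=(-0.143800, 0.244600) → end (x,ẋ)=(0.101905, 0.825340)
phase 2: p=0.2851, T=0.299, ωT=0.976893, cosh=1.516335, sinh=1.139856; start (x,ẋ)=(0.101905, 0.825340) → end (x,ẋ)=(0.295259, 0.569250)
phase 3: p=0.7106, T=0.637, ωT=2.081206, cosh=4.069455, sinh=3.944676; start (x,ẋ)=(0.295259, 0.569250) → end (x,ẋ)=(-0.292324, -3.036397)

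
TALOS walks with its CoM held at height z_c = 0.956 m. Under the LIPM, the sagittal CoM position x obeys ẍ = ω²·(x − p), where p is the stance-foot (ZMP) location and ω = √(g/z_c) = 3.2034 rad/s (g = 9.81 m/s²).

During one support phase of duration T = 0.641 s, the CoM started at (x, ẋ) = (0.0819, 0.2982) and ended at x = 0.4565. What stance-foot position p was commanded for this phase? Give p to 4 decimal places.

ωT = 3.2034·0.641 = 2.053379; cosh(ωT) = 3.961248, sinh(ωT) = 3.832948
x(T) = p + (x₀−p)·cosh(ωT) + (ẋ₀/ω)·sinh(ωT) ⇒ p·(1 − cosh) = x(T) − x₀·cosh − (ẋ₀/ω)·sinh
numerator   = 0.4565 − (0.0819)·3.961248 − (0.2982/3.2034)·3.832948 = -0.224730
denominator = 1 − 3.961248 = -2.961248
p = -0.224730 / -2.961248 = 0.0759

p = 0.0759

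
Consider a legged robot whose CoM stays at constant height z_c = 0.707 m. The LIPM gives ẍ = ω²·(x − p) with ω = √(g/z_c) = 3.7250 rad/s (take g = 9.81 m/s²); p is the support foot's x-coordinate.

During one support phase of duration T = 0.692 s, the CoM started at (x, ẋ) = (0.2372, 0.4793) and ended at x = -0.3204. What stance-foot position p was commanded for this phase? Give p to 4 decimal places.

p = 0.4862

ωT = 3.7250·0.692 = 2.577700; cosh(ωT) = 6.621384, sinh(ωT) = 6.545436
x(T) = p + (x₀−p)·cosh(ωT) + (ẋ₀/ω)·sinh(ωT) ⇒ p·(1 − cosh) = x(T) − x₀·cosh − (ẋ₀/ω)·sinh
numerator   = -0.3204 − (0.2372)·6.621384 − (0.4793/3.7250)·6.545436 = -2.733201
denominator = 1 − 6.621384 = -5.621384
p = -2.733201 / -5.621384 = 0.4862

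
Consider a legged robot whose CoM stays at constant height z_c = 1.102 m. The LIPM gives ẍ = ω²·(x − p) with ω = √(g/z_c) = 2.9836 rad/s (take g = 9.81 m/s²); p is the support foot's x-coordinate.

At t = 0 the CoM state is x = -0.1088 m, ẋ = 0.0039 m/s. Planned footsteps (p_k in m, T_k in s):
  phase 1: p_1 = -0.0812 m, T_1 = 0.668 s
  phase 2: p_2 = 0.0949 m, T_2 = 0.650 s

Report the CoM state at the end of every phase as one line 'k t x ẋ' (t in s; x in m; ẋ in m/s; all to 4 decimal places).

phase 1: p=-0.0812, T=0.668, ωT=1.993045, cosh=3.737061, sinh=3.600781; start (x,ẋ)=(-0.108800, 0.003900) → end (x,ẋ)=(-0.179636, -0.281940)
phase 2: p=0.0949, T=0.650, ωT=1.939340, cosh=3.548979, sinh=3.405180; start (x,ẋ)=(-0.179636, -0.281940) → end (x,ẋ)=(-1.201201, -3.789804)

1 0.6680 -0.1796 -0.2819
2 1.3180 -1.2012 -3.7898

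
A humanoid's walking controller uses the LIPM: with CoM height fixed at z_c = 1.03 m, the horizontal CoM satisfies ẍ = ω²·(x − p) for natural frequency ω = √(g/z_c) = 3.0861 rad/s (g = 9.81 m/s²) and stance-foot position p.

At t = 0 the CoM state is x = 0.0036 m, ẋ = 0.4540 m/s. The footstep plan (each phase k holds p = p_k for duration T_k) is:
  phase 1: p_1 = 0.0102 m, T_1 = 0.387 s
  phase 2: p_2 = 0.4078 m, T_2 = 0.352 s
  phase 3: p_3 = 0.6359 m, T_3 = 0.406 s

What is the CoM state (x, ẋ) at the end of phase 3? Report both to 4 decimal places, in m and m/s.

x = 0.5264, ẋ = -0.0047

phase 1: p=0.0102, T=0.387, ωT=1.194321, cosh=1.802112, sinh=1.499202; start (x,ẋ)=(0.003600, 0.454000) → end (x,ẋ)=(0.218856, 0.787623)
phase 2: p=0.4078, T=0.352, ωT=1.086307, cosh=1.650386, sinh=1.312925; start (x,ẋ)=(0.218856, 0.787623) → end (x,ẋ)=(0.431049, 0.534313)
phase 3: p=0.6359, T=0.406, ωT=1.252957, cosh=1.893168, sinh=1.607509; start (x,ẋ)=(0.431049, 0.534313) → end (x,ẋ)=(0.526398, -0.004710)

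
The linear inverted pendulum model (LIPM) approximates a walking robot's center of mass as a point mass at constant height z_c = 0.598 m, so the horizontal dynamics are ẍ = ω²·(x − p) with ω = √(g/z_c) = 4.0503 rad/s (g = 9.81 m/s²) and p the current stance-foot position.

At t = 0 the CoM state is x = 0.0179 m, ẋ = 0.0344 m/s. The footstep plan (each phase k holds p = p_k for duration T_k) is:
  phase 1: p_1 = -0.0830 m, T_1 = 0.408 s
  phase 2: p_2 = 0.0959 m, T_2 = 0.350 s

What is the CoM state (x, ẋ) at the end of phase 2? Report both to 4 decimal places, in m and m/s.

phase 1: p=-0.0830, T=0.408, ωT=1.652522, cosh=2.705848, sinh=2.514282; start (x,ẋ)=(0.017900, 0.034400) → end (x,ẋ)=(0.211374, 1.120606)
phase 2: p=0.0959, T=0.350, ωT=1.417605, cosh=2.184759, sinh=1.942465; start (x,ẋ)=(0.211374, 1.120606) → end (x,ẋ)=(0.885610, 3.356757)

x = 0.8856, ẋ = 3.3568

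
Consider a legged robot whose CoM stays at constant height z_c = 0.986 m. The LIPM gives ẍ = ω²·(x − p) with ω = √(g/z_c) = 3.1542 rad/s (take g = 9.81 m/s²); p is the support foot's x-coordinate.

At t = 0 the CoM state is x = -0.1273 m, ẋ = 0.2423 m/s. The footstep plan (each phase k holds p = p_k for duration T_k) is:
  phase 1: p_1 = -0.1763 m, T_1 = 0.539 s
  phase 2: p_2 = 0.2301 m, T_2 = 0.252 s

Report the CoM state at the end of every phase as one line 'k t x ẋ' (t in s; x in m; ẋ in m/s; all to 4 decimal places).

1 0.5390 0.1656 1.0943
2 0.7910 0.4498 1.2792

phase 1: p=-0.1763, T=0.539, ωT=1.700114, cosh=2.828617, sinh=2.645954; start (x,ẋ)=(-0.127300, 0.242300) → end (x,ẋ)=(0.165560, 1.094321)
phase 2: p=0.2301, T=0.252, ωT=0.794858, cosh=1.332886, sinh=0.881241; start (x,ẋ)=(0.165560, 1.094321) → end (x,ẋ)=(0.449814, 1.279209)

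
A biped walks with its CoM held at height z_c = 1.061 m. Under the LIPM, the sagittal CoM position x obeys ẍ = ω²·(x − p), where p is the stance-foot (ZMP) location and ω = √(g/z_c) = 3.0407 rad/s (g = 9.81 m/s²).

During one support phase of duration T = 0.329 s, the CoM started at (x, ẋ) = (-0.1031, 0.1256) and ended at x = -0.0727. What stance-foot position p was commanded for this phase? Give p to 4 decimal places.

ωT = 3.0407·0.329 = 1.000390; cosh(ωT) = 1.543539, sinh(ωT) = 1.175804
x(T) = p + (x₀−p)·cosh(ωT) + (ẋ₀/ω)·sinh(ωT) ⇒ p·(1 − cosh) = x(T) − x₀·cosh − (ẋ₀/ω)·sinh
numerator   = -0.0727 − (-0.1031)·1.543539 − (0.1256/3.0407)·1.175804 = 0.037871
denominator = 1 − 1.543539 = -0.543539
p = 0.037871 / -0.543539 = -0.0697

p = -0.0697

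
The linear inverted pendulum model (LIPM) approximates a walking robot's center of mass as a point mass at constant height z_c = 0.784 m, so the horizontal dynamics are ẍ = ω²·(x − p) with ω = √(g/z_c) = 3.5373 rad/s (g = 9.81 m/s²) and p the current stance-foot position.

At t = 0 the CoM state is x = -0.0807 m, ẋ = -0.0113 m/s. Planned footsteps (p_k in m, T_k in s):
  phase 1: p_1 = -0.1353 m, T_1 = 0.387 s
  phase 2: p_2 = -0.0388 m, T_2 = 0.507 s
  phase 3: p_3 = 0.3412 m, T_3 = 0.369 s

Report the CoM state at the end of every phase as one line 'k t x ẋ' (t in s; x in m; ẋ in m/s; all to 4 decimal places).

1 0.3870 -0.0269 0.3314
2 0.8940 0.2717 1.1464
3 1.2630 0.7573 1.8494

phase 1: p=-0.1353, T=0.387, ωT=1.368935, cosh=2.092770, sinh=1.838392; start (x,ẋ)=(-0.080700, -0.011300) → end (x,ẋ)=(-0.026908, 0.331412)
phase 2: p=-0.0388, T=0.507, ωT=1.793411, cosh=3.088155, sinh=2.921763; start (x,ẋ)=(-0.026908, 0.331412) → end (x,ẋ)=(0.271668, 1.146363)
phase 3: p=0.3412, T=0.369, ωT=1.305264, cosh=1.979881, sinh=1.708780; start (x,ẋ)=(0.271668, 1.146363) → end (x,ẋ)=(0.757314, 1.849380)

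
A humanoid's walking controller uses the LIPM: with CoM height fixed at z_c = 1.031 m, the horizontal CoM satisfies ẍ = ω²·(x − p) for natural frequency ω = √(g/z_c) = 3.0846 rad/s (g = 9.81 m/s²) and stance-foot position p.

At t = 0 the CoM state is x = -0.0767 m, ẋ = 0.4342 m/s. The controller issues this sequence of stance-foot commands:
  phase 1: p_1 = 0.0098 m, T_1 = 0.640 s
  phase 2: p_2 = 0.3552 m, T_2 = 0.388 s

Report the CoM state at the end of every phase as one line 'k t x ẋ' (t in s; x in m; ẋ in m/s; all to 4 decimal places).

1 0.6400 0.1894 0.6513
2 1.0280 0.3733 0.4070

phase 1: p=0.0098, T=0.640, ωT=1.974144, cosh=3.669667, sinh=3.530787; start (x,ẋ)=(-0.076700, 0.434200) → end (x,ẋ)=(0.189381, 0.651292)
phase 2: p=0.3552, T=0.388, ωT=1.196825, cosh=1.805872, sinh=1.503720; start (x,ẋ)=(0.189381, 0.651292) → end (x,ẋ)=(0.373252, 0.407019)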